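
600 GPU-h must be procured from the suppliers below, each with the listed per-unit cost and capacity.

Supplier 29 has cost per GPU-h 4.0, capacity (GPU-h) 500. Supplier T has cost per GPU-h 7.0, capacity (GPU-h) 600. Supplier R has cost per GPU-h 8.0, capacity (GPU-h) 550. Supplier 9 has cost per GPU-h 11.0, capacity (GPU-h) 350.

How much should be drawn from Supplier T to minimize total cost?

100

Fill from the cheapest supplier first.
Supplier 29 at 4.0: take all 500 GPU-h — 100 still needed.
Supplier T (7.0): take the remaining 100 — done.
Supplier R, Supplier 9: unused.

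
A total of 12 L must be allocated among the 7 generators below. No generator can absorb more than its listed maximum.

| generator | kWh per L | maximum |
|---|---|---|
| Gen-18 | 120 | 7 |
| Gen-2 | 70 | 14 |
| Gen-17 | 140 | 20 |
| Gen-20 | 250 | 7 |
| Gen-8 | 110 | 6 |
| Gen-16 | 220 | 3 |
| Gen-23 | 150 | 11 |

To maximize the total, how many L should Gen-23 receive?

2

Highest kWh per L first: Gen-20 250 > Gen-16 220 > Gen-23 150 > Gen-17 140 > Gen-18 120 > Gen-8 110 > Gen-2 70.
Give Gen-20 7 to hit its cap of 7 ; 5 left.
Gen-16: +3 to 3 (cap) ; 2 left.
Gen-23: +2 (room for 11) → 2. Pool exhausted.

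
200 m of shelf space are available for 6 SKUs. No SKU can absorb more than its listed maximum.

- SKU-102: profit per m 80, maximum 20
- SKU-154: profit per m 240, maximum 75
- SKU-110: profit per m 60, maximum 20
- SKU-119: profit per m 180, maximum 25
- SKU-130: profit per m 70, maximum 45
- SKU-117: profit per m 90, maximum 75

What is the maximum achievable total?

Highest profit per m first: SKU-154 240 > SKU-119 180 > SKU-117 90 > SKU-102 80 > SKU-130 70 > SKU-110 60.
Give SKU-154 75 to hit its cap of 75 ; 125 left.
SKU-119 takes 25 to reach its cap of 25 ; 100 left.
SKU-117 takes 75 to reach its cap of 75 ; 25 left.
SKU-102 takes 20 to reach its cap of 20 ; 5 left.
Only 5 left; SKU-130 takes them to reach 5.
Total = 80×20 + 240×75 + 180×25 + 70×5 + 90×75 = 31200.

31200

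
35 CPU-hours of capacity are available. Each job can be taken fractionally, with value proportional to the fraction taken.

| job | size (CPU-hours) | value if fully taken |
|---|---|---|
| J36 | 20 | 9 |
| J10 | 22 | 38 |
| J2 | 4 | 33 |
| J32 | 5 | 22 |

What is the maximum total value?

94.8

Best value per unit of size first: J2 33/4≈8.25, J32 22/5≈4.4, J10 38/22≈1.73, J36 9/20≈0.45.
All 4 CPU-hours of J2 fit (value 33) ; 31 remain.
Take all of J32 (5 CPU-hours, value 22) ; 26 CPU-hours left.
All 22 CPU-hours of J10 fit (value 38) ; 4 remain.
4 CPU-hours left: a 4/20 share of J36 gives 9×4/20 = 1.8.
Total value = 94.8.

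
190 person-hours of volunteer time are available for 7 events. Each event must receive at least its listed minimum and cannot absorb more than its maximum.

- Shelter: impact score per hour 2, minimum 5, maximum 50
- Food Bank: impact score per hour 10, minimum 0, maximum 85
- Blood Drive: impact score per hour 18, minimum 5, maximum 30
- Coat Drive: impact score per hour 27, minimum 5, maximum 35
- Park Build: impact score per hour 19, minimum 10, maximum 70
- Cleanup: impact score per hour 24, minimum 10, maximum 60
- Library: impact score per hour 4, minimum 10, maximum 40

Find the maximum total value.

Meeting every minimum uses 5+0+5+5+10+10+10 = 45 person-hours, leaving 145.
Rank by impact score per hour: Coat Drive 27 > Cleanup 24 > Park Build 19 > Blood Drive 18 > Food Bank 10 > Library 4 > Shelter 2.
Coat Drive takes 30 more to reach its cap of 35 → 115 left.
Give Cleanup 50 more to hit its cap of 60 → 65 left.
Park Build: +60 to 70 (cap) → 5 left.
Only 5 left; Blood Drive takes them to reach 10.
Total = 2×5 + 18×10 + 27×35 + 19×70 + 24×60 + 4×10 = 3945.

3945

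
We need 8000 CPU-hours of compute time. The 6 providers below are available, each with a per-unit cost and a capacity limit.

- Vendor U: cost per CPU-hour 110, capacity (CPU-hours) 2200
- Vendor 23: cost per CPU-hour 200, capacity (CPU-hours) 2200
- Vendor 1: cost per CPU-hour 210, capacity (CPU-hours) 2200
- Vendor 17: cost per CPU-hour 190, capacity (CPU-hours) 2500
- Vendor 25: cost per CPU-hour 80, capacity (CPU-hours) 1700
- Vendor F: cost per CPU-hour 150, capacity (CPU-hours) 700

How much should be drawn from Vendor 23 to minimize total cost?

900

Fill from the cheapest provider first.
Take 1700 from Vendor 25 at 80 — need 6300 more.
Vendor U at 110: take all 2200 CPU-hours — 4100 still needed.
Take 700 from Vendor F at 150 — need 3400 more.
Vendor 17 (190): use full 2500 — 900 CPU-hours to go.
Take 900 from Vendor 23 at 200 to finish.
Vendor 1: unused.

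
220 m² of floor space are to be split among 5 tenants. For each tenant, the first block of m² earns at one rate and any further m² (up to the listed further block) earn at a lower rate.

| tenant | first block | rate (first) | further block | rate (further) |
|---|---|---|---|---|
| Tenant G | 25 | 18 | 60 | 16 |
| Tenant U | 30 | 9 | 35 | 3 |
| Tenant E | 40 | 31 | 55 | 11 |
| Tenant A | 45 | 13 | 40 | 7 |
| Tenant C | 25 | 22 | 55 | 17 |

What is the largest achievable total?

4330

Order all 10 blocks by rate: Tenant E/first 31 > Tenant C/first 22 > Tenant G/first 18 > Tenant C/second 17 > Tenant G/second 16 > Tenant A/first 13 > Tenant E/second 11 > Tenant U/first 9 > Tenant A/second 7 > Tenant U/second 3.
Fill Tenant E first block (40 at 31) ; 180 left.
Tenant C/first (22): +25 ; 155 left.
Tenant G first at 18: fill all 25 ; 130 left.
Fill Tenant C second block (55 at 17) ; 75 left.
Tenant G/second (16): +60 ; 15 left.
Tenant A/first: +15 of 45 at 13; pool empty.
Total = 31×40 + 22×25 + 18×25 + 17×55 + 16×60 + 13×15 = 4330.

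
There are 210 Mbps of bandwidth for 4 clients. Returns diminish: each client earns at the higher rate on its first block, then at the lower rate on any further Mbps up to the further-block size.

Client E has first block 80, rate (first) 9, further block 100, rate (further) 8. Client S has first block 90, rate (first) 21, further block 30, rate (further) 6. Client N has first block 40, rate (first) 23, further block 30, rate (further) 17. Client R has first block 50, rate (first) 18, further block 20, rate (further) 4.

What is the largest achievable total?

4220

Treat each block as its own option and order by rate: Client N/first 23 > Client S/first 21 > Client R/first 18 > Client N/second 17 > Client E/first 9 > Client E/second 8 > Client S/second 6 > Client R/second 4.
Fill Client N first block (40 at 23) — 170 left.
Client S first at 21: fill all 90 — 80 left.
Fill Client R first block (50 at 18) — 30 left.
Client N second at 17: fill all 30 — 0 left.
Total = 23×40 + 21×90 + 18×50 + 17×30 = 4220.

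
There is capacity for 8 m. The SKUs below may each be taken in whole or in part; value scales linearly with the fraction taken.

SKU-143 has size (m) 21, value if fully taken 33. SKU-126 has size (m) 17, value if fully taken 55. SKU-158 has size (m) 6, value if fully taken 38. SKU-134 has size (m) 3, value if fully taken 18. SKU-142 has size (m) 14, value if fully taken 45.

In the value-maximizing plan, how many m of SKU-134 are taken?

Rank by value-to-size ratio: SKU-158 38/6≈6.33, SKU-134 18/3≈6, SKU-126 55/17≈3.24, SKU-142 45/14≈3.21, SKU-143 33/21≈1.57.
All 6 m of SKU-158 fit (value 38) — 2 remain.
Only 2 m remain; take 2/3 of SKU-134 for value 18×2/3 = 12.

2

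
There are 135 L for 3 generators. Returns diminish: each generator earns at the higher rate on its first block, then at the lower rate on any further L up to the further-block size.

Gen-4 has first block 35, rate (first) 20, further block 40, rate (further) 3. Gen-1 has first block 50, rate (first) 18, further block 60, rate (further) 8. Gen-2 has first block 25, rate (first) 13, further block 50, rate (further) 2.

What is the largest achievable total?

Treat each block as its own option and order by rate: Gen-4/tier1 20 > Gen-1/tier1 18 > Gen-2/tier1 13 > Gen-1/tier2 8 > Gen-4/tier2 3 > Gen-2/tier2 2.
Fill Gen-4 tier1 block (35 at 20) — 100 left.
Fill Gen-1 tier1 block (50 at 18) — 50 left.
Fill Gen-2 tier1 block (25 at 13) — 25 left.
Gen-1 tier2 at 8: only 25 left, fill 25.
Total = 20×35 + 18×50 + 13×25 + 8×25 = 2125.

2125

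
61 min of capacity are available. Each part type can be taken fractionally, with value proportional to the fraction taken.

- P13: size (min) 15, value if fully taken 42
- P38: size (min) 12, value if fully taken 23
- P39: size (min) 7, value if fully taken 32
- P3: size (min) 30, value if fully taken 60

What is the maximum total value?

Sort by value density: P39 32/7≈4.57, P13 42/15≈2.8, P3 60/30≈2, P38 23/12≈1.92.
All 7 min of P39 fit (value 32) → 54 remain.
P13: take in full, 15 min for value 42 → 39 left.
All 30 min of P3 fit (value 60) → 9 remain.
9 min left: a 9/12 share of P38 gives 23×9/12 = 17.25.
Total value = 151.25.

151.25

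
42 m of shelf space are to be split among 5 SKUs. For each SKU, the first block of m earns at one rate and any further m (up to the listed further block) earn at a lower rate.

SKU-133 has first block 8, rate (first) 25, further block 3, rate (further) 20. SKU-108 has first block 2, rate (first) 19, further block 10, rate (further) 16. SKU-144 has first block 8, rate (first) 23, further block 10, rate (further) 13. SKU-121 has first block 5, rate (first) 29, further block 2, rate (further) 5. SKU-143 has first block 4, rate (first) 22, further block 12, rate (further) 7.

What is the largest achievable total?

901

Rank every tier by rate: SKU-121/first 29 > SKU-133/first 25 > SKU-144/first 23 > SKU-143/first 22 > SKU-133/second 20 > SKU-108/first 19 > SKU-108/second 16 > SKU-144/second 13 > SKU-143/second 7 > SKU-121/second 5.
Fill SKU-121 first block (5 at 29) → 37 left.
SKU-133 first at 25: fill all 8 → 29 left.
Fill SKU-144 first block (8 at 23) → 21 left.
SKU-143/first (22): +4 → 17 left.
SKU-133 second at 20: fill all 3 → 14 left.
Fill SKU-108 first block (2 at 19) → 12 left.
SKU-108 second at 16: fill all 10 → 2 left.
2 remain; put them into SKU-144 second at 13.
Total = 29×5 + 25×8 + 23×8 + 22×4 + 20×3 + 19×2 + 16×10 + 13×2 = 901.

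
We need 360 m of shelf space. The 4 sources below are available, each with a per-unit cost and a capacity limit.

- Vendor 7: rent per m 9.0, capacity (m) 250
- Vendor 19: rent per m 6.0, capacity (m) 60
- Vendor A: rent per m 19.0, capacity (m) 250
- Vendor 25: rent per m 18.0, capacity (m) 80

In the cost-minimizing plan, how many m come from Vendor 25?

Use sources in increasing cost order.
Take 60 from Vendor 19 at 6.0 ; need 300 more.
Take 250 from Vendor 7 at 9.0 ; need 50 more.
Vendor 25 at 18.0: take 50 of its 80 ; requirement met.
Vendor A: unused.

50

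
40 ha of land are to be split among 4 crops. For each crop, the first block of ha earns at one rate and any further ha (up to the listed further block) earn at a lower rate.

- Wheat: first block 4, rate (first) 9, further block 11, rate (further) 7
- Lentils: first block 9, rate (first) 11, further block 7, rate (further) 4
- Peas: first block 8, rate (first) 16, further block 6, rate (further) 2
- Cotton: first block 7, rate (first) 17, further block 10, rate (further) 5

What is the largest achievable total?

Order all 8 blocks by rate: Cotton/first 17 > Peas/first 16 > Lentils/first 11 > Wheat/first 9 > Wheat/second 7 > Cotton/second 5 > Lentils/second 4 > Peas/second 2.
Cotton/first (17): +7 → 33 left.
Peas/first (16): +8 → 25 left.
Lentils/first (11): +9 → 16 left.
Wheat first at 9: fill all 4 → 12 left.
Wheat second at 7: fill all 11 → 1 left.
1 remain; put them into Cotton second at 5.
Total = 17×7 + 16×8 + 11×9 + 9×4 + 7×11 + 5×1 = 464.

464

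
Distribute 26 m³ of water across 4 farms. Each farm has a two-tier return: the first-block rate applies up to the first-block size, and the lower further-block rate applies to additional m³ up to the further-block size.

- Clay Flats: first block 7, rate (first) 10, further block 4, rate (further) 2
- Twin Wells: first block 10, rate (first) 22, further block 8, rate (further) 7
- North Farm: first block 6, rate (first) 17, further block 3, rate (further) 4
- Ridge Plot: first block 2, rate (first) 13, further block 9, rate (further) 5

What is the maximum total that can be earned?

Treat each block as its own option and order by rate: Twin Wells/first 22 > North Farm/first 17 > Ridge Plot/first 13 > Clay Flats/first 10 > Twin Wells/second 7 > Ridge Plot/second 5 > North Farm/second 4 > Clay Flats/second 2.
Fill Twin Wells first block (10 at 22) — 16 left.
North Farm/first (17): +6 — 10 left.
Ridge Plot first at 13: fill all 2 — 8 left.
Clay Flats first at 10: fill all 7 — 1 left.
Twin Wells/second: +1 of 8 at 7; pool empty.
Total = 22×10 + 17×6 + 13×2 + 10×7 + 7×1 = 425.

425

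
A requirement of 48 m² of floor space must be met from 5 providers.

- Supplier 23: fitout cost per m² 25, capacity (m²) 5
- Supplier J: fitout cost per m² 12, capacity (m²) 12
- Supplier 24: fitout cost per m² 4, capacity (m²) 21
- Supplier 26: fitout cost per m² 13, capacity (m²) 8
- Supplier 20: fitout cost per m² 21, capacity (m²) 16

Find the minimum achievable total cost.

Use providers in increasing cost order.
Take 21 from Supplier 24 at 4 → need 27 more.
Take 12 from Supplier J at 12 → need 15 more.
Take 8 from Supplier 26 at 13 → need 7 more.
Take 7 from Supplier 20 at 21 to finish.
Supplier 23: unused.
Cost = 21×4 + 12×12 + 8×13 + 7×21 = 479.

479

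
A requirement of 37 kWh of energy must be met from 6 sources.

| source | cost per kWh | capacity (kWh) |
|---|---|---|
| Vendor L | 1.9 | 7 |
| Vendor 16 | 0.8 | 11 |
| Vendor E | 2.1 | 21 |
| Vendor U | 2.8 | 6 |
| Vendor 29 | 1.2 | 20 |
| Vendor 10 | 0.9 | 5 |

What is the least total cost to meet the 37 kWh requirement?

39.2

Fill from the cheapest source first.
Vendor 16 (0.8): use full 11 → 26 kWh to go.
Take 5 from Vendor 10 at 0.9 → need 21 more.
Take 20 from Vendor 29 at 1.2 → need 1 more.
Vendor L (1.9): take the remaining 1 → done.
Vendor E, Vendor U: unused.
Cost = 11×0.8 + 5×0.9 + 20×1.2 + 1×1.9 = 39.2.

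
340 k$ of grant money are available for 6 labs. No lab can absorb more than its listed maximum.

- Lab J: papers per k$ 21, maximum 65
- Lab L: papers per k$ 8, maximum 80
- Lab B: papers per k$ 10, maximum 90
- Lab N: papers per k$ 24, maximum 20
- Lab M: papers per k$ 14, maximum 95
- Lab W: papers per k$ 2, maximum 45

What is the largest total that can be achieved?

Highest papers per k$ first: Lab N 24 > Lab J 21 > Lab M 14 > Lab B 10 > Lab L 8 > Lab W 2.
Give Lab N 20 to hit its cap of 20 ; 320 left.
Lab J: +65 to 65 (cap) ; 255 left.
Give Lab M 95 to hit its cap of 95 ; 160 left.
Give Lab B 90 to hit its cap of 90 ; 70 left.
Lab L has room for 80 but only 70 remain, so it gets 70.
Total = 21×65 + 8×70 + 10×90 + 24×20 + 14×95 = 4635.

4635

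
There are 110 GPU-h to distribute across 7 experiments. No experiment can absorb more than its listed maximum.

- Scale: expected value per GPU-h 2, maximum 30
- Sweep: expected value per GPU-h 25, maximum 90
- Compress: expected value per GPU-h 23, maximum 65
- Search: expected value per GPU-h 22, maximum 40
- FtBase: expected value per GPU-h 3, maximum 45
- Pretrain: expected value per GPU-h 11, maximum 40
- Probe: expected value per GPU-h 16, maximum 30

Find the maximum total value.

2710

Highest expected value per GPU-h first: Sweep 25 > Compress 23 > Search 22 > Probe 16 > Pretrain 11 > FtBase 3 > Scale 2.
Give Sweep 90 to hit its cap of 90 — 20 left.
Compress has room for 65 but only 20 remain, so it gets 20.
Total = 25×90 + 23×20 = 2710.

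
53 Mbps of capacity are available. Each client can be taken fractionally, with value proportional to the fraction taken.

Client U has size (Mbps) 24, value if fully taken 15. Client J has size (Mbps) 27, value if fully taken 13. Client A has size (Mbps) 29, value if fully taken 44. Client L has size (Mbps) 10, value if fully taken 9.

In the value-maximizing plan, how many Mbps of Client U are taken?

Best value per unit of size first: Client A 44/29≈1.52, Client L 9/10≈0.9, Client U 15/24≈0.625, Client J 13/27≈0.481.
Take all of Client A (29 Mbps, value 44) ; 24 Mbps left.
Client L: take in full, 10 Mbps for value 9 ; 14 left.
Fill the last 14 Mbps with part of Client U: 14/24 of it earns 8.75.

14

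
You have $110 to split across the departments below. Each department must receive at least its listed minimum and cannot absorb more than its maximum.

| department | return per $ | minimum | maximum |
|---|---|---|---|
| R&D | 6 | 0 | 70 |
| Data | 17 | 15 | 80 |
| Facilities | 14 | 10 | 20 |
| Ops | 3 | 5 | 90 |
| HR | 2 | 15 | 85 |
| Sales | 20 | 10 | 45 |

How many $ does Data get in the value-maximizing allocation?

35

Meeting every minimum uses 0+15+10+5+15+10 = 55 $, leaving 55.
Order the departments by return per $: Sales 20 > Data 17 > Facilities 14 > R&D 6 > Ops 3 > HR 2.
Sales: +35 to 45 (cap) — 20 left.
Only 20 left; Data takes them to reach 35.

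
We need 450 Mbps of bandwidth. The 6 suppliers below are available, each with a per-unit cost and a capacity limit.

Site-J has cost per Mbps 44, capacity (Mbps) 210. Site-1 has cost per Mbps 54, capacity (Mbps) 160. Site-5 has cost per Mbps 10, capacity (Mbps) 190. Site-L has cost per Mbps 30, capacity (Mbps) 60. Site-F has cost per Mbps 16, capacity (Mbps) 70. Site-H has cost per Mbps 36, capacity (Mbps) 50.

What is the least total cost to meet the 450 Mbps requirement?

Use suppliers in increasing cost order.
Site-5 at 10: take all 190 Mbps → 260 still needed.
Site-F at 16: take all 70 Mbps → 190 still needed.
Take 60 from Site-L at 30 → need 130 more.
Take 50 from Site-H at 36 → need 80 more.
Site-J (44): take the remaining 80 → done.
Site-1: unused.
Cost = 190×10 + 70×16 + 60×30 + 50×36 + 80×44 = 10140.

10140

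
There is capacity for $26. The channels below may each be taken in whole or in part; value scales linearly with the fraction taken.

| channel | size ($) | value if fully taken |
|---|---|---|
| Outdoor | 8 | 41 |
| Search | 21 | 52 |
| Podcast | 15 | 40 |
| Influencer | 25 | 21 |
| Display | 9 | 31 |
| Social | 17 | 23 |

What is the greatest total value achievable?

96

Sort by value density: Outdoor 41/8≈5.12, Display 31/9≈3.44, Podcast 40/15≈2.67, Search 52/21≈2.48, Social 23/17≈1.35, Influencer 21/25≈0.84.
Take all of Outdoor (8 $, value 41) — 18 $ left.
All 9 $ of Display fit (value 31) — 9 remain.
Only 9 $ remain; take 9/15 of Podcast for value 40×9/15 = 24.
Total value = 96.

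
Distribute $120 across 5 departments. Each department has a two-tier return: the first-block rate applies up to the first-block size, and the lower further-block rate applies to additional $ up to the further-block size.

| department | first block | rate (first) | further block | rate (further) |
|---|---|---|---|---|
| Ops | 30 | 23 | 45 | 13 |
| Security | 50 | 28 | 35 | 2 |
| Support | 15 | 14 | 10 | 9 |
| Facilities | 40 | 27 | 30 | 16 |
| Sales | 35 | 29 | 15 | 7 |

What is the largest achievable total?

Order all 10 blocks by rate: Sales/tier1 29 > Security/tier1 28 > Facilities/tier1 27 > Ops/tier1 23 > Facilities/tier2 16 > Support/tier1 14 > Ops/tier2 13 > Support/tier2 9 > Sales/tier2 7 > Security/tier2 2.
Sales/tier1 (29): +35 → 85 left.
Security/tier1 (28): +50 → 35 left.
35 remain; put them into Facilities tier1 at 27.
Total = 29×35 + 28×50 + 27×35 = 3360.

3360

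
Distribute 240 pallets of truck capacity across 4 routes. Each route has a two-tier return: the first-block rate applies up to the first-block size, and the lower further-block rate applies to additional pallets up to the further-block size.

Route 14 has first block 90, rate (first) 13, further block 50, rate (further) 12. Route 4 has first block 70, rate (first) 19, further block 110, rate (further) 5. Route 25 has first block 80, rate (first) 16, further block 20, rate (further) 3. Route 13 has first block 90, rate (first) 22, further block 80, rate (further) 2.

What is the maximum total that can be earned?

Treat each block as its own option and order by rate: Route 13/first 22 > Route 4/first 19 > Route 25/first 16 > Route 14/first 13 > Route 14/second 12 > Route 4/second 5 > Route 25/second 3 > Route 13/second 2.
Fill Route 13 first block (90 at 22) — 150 left.
Route 4 first at 19: fill all 70 — 80 left.
Route 25/first (16): +80 — 0 left.
Total = 22×90 + 19×70 + 16×80 = 4590.

4590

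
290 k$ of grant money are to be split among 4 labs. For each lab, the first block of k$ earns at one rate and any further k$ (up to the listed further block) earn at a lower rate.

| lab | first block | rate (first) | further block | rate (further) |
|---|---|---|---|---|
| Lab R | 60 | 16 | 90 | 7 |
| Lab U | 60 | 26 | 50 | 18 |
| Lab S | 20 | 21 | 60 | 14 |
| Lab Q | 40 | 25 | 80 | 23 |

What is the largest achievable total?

Treat each block as its own option and order by rate: Lab U/T1 26 > Lab Q/T1 25 > Lab Q/T2 23 > Lab S/T1 21 > Lab U/T2 18 > Lab R/T1 16 > Lab S/T2 14 > Lab R/T2 7.
Lab U/T1 (26): +60 → 230 left.
Lab Q/T1 (25): +40 → 190 left.
Fill Lab Q T2 block (80 at 23) → 110 left.
Lab S/T1 (21): +20 → 90 left.
Lab U T2 at 18: fill all 50 → 40 left.
Lab R/T1: +40 of 60 at 16; pool empty.
Total = 26×60 + 25×40 + 23×80 + 21×20 + 18×50 + 16×40 = 6360.

6360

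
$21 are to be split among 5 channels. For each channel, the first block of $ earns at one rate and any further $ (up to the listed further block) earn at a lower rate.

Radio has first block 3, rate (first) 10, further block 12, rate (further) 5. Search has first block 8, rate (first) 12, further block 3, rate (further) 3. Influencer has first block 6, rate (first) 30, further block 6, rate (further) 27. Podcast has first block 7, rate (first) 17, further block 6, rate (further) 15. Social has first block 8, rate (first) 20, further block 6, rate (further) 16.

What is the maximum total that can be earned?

Treat each block as its own option and order by rate: Influencer/tier1 30 > Influencer/tier2 27 > Social/tier1 20 > Podcast/tier1 17 > Social/tier2 16 > Podcast/tier2 15 > Search/tier1 12 > Radio/tier1 10 > Radio/tier2 5 > Search/tier2 3.
Influencer tier1 at 30: fill all 6 — 15 left.
Influencer/tier2 (27): +6 — 9 left.
Fill Social tier1 block (8 at 20) — 1 left.
1 remain; put them into Podcast tier1 at 17.
Total = 30×6 + 27×6 + 20×8 + 17×1 = 519.

519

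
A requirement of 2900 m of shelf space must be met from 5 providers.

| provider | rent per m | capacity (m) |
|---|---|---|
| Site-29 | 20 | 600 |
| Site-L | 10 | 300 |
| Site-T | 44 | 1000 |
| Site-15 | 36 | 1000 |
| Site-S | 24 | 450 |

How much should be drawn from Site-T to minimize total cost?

Cheapest first:
Site-L (10): use full 300 — 2600 m to go.
Site-29 at 20: take all 600 m — 2000 still needed.
Site-S at 24: take all 450 m — 1550 still needed.
Site-15 at 36: take all 1000 m — 550 still needed.
Site-T (44): take the remaining 550 — done.

550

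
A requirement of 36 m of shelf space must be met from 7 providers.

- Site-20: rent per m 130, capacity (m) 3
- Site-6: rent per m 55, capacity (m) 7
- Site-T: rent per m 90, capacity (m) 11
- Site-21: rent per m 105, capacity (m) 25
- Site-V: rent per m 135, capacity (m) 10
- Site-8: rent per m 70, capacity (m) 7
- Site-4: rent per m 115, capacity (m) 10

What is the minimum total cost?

Cheapest first:
Site-6 (55): use full 7 → 29 m to go.
Site-8 (70): use full 7 → 22 m to go.
Site-T at 90: take all 11 m → 11 still needed.
Site-21 at 105: take 11 of its 25 → requirement met.
Site-4, Site-20, Site-V: unused.
Cost = 7×55 + 7×70 + 11×90 + 11×105 = 3020.

3020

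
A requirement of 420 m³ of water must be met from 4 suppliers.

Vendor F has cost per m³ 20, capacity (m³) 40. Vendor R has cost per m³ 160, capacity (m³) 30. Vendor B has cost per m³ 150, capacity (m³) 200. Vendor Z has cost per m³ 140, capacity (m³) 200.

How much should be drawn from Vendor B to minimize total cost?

Use suppliers in increasing cost order.
Vendor F at 20: take all 40 m³ ; 380 still needed.
Take 200 from Vendor Z at 140 ; need 180 more.
Vendor B at 150: take 180 of its 200 ; requirement met.
Vendor R: unused.

180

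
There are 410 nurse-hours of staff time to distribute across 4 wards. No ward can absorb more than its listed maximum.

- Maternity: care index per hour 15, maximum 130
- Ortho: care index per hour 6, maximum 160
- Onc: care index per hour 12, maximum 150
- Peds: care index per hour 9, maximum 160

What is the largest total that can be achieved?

Rank by care index per hour: Maternity 15 > Onc 12 > Peds 9 > Ortho 6.
Maternity takes 130 to reach its cap of 130 ; 280 left.
Give Onc 150 to hit its cap of 150 ; 130 left.
Peds: +130 (room for 160) → 130. Pool exhausted.
Total = 15×130 + 12×150 + 9×130 = 4920.

4920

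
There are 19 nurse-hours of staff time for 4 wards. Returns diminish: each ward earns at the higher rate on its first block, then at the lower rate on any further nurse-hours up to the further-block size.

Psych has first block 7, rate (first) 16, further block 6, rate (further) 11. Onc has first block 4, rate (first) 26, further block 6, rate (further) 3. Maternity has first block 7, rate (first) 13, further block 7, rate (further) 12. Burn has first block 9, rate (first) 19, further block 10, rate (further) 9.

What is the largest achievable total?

Rank every tier by rate: Onc/first 26 > Burn/first 19 > Psych/first 16 > Maternity/first 13 > Maternity/second 12 > Psych/second 11 > Burn/second 9 > Onc/second 3.
Fill Onc first block (4 at 26) — 15 left.
Burn/first (19): +9 — 6 left.
6 remain; put them into Psych first at 16.
Total = 26×4 + 19×9 + 16×6 = 371.

371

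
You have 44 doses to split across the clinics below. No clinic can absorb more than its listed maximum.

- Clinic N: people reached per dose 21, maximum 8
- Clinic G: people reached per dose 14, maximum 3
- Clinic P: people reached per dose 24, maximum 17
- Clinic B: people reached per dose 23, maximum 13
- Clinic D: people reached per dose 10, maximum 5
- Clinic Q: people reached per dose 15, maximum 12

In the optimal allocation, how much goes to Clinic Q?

6

Rank by people reached per dose: Clinic P 24 > Clinic B 23 > Clinic N 21 > Clinic Q 15 > Clinic G 14 > Clinic D 10.
Clinic P takes 17 to reach its cap of 17 → 27 left.
Clinic B: +13 to 13 (cap) → 14 left.
Clinic N: +8 to 8 (cap) → 6 left.
Only 6 left; Clinic Q takes them to reach 6.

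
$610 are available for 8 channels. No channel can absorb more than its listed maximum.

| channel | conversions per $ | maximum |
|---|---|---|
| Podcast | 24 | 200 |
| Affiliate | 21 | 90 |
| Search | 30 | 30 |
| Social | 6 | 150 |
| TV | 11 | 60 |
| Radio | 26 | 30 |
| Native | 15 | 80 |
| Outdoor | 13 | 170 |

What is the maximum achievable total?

11890

Order the channels by conversions per $: Search 30 > Radio 26 > Podcast 24 > Affiliate 21 > Native 15 > Outdoor 13 > TV 11 > Social 6.
Search: +30 to 30 (cap) → 580 left.
Radio: +30 to 30 (cap) → 550 left.
Podcast takes 200 to reach its cap of 200 → 350 left.
Affiliate: +90 to 90 (cap) → 260 left.
Give Native 80 to hit its cap of 80 → 180 left.
Outdoor takes 170 to reach its cap of 170 → 10 left.
Only 10 left; TV takes them to reach 10.
Total = 24×200 + 21×90 + 30×30 + 11×10 + 26×30 + 15×80 + 13×170 = 11890.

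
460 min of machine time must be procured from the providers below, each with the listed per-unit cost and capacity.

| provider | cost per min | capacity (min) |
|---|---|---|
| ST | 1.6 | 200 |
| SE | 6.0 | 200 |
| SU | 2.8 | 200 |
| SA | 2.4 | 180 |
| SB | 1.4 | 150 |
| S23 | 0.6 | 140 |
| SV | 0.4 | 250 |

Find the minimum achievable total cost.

282

Cheapest first:
Take 250 from SV at 0.4 → need 210 more.
S23 (0.6): use full 140 → 70 min to go.
SB at 1.4: take 70 of its 150 → requirement met.
ST, SA, SU, SE: unused.
Cost = 250×0.4 + 140×0.6 + 70×1.4 = 282.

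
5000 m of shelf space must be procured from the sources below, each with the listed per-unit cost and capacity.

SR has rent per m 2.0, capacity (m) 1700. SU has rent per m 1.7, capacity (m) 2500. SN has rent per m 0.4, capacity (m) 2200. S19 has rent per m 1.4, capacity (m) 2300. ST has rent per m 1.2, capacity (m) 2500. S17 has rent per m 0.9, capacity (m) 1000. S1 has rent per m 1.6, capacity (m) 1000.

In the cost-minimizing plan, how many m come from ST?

Fill from the cheapest source first.
SN (0.4): use full 2200 → 2800 m to go.
S17 (0.9): use full 1000 → 1800 m to go.
Take 1800 from ST at 1.2 to finish.
S19, S1, SU, SR: unused.

1800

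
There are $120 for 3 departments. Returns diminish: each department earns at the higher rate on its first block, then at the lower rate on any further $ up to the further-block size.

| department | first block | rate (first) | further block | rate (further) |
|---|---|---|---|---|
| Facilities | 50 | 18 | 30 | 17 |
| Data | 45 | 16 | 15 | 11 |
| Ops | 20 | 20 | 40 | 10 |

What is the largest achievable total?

Order all 6 blocks by rate: Ops/tier1 20 > Facilities/tier1 18 > Facilities/tier2 17 > Data/tier1 16 > Data/tier2 11 > Ops/tier2 10.
Ops/tier1 (20): +20 ; 100 left.
Fill Facilities tier1 block (50 at 18) ; 50 left.
Facilities tier2 at 17: fill all 30 ; 20 left.
Data/tier1: +20 of 45 at 16; pool empty.
Total = 20×20 + 18×50 + 17×30 + 16×20 = 2130.

2130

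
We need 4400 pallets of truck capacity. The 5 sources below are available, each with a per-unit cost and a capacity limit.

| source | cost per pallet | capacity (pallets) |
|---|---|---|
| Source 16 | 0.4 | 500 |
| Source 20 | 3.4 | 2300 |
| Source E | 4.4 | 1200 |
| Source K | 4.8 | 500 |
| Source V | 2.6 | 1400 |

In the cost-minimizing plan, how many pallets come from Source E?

Cheapest first:
Source 16 at 0.4: take all 500 pallets → 3900 still needed.
Source V at 2.6: take all 1400 pallets → 2500 still needed.
Source 20 at 3.4: take all 2300 pallets → 200 still needed.
Take 200 from Source E at 4.4 to finish.
Source K: unused.

200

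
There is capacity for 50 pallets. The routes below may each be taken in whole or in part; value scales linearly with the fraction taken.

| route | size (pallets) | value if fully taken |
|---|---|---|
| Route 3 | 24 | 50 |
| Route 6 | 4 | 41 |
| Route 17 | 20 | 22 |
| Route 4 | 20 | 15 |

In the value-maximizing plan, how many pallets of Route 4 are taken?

Rank by value-to-size ratio: Route 6 41/4≈10.2, Route 3 50/24≈2.08, Route 17 22/20≈1.1, Route 4 15/20≈0.75.
Take all of Route 6 (4 pallets, value 41) ; 46 pallets left.
Take all of Route 3 (24 pallets, value 50) ; 22 pallets left.
Take all of Route 17 (20 pallets, value 22) ; 2 pallets left.
2 pallets left: a 2/20 share of Route 4 gives 15×2/20 = 1.5.

2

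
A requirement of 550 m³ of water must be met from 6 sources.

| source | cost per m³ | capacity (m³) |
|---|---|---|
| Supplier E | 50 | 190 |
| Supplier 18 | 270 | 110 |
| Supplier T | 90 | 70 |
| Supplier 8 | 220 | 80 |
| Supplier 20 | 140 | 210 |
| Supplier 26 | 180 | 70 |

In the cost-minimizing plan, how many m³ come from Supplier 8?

10

Fill from the cheapest source first.
Supplier E (50): use full 190 → 360 m³ to go.
Supplier T (90): use full 70 → 290 m³ to go.
Supplier 20 (140): use full 210 → 80 m³ to go.
Take 70 from Supplier 26 at 180 → need 10 more.
Take 10 from Supplier 8 at 220 to finish.
Supplier 18: unused.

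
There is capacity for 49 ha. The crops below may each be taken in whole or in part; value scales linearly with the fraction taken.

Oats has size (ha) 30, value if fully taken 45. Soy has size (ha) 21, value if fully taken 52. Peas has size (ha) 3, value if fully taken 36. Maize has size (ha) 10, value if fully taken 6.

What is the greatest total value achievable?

125.5

Sort by value density: Peas 36/3≈12, Soy 52/21≈2.48, Oats 45/30≈1.5, Maize 6/10≈0.6.
All 3 ha of Peas fit (value 36) → 46 remain.
Soy: take in full, 21 ha for value 52 → 25 left.
Fill the last 25 ha with part of Oats: 25/30 of it earns 37.5.
Total value = 125.5.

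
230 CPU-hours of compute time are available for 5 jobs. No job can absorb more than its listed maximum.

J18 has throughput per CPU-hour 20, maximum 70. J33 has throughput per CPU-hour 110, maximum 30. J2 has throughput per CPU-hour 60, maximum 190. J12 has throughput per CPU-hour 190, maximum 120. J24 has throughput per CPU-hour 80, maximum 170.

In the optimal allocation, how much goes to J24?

Rank by throughput per CPU-hour: J12 190 > J33 110 > J24 80 > J2 60 > J18 20.
J12: +120 to 120 (cap) → 110 left.
J33 takes 30 to reach its cap of 30 → 80 left.
J24: +80 (room for 170) → 80. Pool exhausted.

80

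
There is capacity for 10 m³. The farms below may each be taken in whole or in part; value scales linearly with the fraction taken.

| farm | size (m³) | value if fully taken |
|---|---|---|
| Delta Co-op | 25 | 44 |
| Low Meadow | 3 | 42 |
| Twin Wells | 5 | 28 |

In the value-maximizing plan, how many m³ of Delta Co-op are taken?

2

Rank by value-to-size ratio: Low Meadow 42/3≈14, Twin Wells 28/5≈5.6, Delta Co-op 44/25≈1.76.
All 3 m³ of Low Meadow fit (value 42) ; 7 remain.
Take all of Twin Wells (5 m³, value 28) ; 2 m³ left.
Only 2 m³ remain; take 2/25 of Delta Co-op for value 44×2/25 = 3.52.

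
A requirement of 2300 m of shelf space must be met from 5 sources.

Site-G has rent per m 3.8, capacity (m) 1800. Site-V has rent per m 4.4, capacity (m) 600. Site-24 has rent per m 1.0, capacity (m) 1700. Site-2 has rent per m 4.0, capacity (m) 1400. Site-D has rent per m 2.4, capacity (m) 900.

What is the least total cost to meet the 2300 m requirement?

Fill from the cheapest source first.
Site-24 at 1.0: take all 1700 m → 600 still needed.
Take 600 from Site-D at 2.4 to finish.
Site-G, Site-2, Site-V: unused.
Cost = 1700×1.0 + 600×2.4 = 3140.

3140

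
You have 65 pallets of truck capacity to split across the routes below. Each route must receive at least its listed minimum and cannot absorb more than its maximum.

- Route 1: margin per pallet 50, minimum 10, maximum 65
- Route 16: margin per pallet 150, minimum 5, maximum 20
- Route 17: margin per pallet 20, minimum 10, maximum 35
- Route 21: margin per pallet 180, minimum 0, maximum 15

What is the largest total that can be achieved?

Meeting every minimum uses 10+5+10+0 = 25 pallets, leaving 40.
Order the routes by margin per pallet: Route 21 180 > Route 16 150 > Route 1 50 > Route 17 20.
Route 21 takes 15 more to reach its cap of 15 ; 25 left.
Give Route 16 15 more to hit its cap of 20 ; 10 left.
Route 1: +10 (room for 55) → 20. Pool exhausted.
Total = 50×20 + 150×20 + 20×10 + 180×15 = 6900.

6900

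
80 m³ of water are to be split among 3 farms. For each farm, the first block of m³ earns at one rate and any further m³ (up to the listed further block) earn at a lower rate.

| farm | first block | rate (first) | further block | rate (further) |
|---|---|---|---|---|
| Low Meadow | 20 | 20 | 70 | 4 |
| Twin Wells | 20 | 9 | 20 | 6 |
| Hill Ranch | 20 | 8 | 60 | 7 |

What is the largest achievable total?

880

Rank every tier by rate: Low Meadow/tier1 20 > Twin Wells/tier1 9 > Hill Ranch/tier1 8 > Hill Ranch/tier2 7 > Twin Wells/tier2 6 > Low Meadow/tier2 4.
Low Meadow/tier1 (20): +20 ; 60 left.
Twin Wells tier1 at 9: fill all 20 ; 40 left.
Hill Ranch tier1 at 8: fill all 20 ; 20 left.
Hill Ranch/tier2: +20 of 60 at 7; pool empty.
Total = 20×20 + 9×20 + 8×20 + 7×20 = 880.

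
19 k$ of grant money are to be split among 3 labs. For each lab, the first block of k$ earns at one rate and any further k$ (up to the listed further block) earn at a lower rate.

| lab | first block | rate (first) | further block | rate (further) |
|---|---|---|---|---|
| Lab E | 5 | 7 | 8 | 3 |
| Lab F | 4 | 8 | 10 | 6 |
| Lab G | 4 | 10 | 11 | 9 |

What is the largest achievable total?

171

Treat each block as its own option and order by rate: Lab G/tier1 10 > Lab G/tier2 9 > Lab F/tier1 8 > Lab E/tier1 7 > Lab F/tier2 6 > Lab E/tier2 3.
Lab G/tier1 (10): +4 — 15 left.
Fill Lab G tier2 block (11 at 9) — 4 left.
Lab F/tier1 (8): +4 — 0 left.
Total = 10×4 + 9×11 + 8×4 = 171.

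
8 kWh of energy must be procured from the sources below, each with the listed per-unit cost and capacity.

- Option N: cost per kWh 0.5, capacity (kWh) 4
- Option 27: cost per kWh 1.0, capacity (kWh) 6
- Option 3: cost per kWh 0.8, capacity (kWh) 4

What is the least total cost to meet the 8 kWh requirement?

5.2

Fill from the cheapest source first.
Option N at 0.5: take all 4 kWh — 4 still needed.
Option 3 (0.8): use full 4 — 0 kWh to go.
Option 27: unused.
Cost = 4×0.5 + 4×0.8 = 5.2.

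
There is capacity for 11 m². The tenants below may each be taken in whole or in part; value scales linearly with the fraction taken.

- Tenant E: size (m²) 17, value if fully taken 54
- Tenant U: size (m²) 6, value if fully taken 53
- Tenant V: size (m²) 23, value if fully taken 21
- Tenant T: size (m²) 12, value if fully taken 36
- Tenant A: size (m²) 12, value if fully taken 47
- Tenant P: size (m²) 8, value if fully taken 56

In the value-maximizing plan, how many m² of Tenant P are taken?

Rank by value-to-size ratio: Tenant U 53/6≈8.83, Tenant P 56/8≈7, Tenant A 47/12≈3.92, Tenant E 54/17≈3.18, Tenant T 36/12≈3, Tenant V 21/23≈0.913.
Tenant U: take in full, 6 m² for value 53 → 5 left.
5 m² left: a 5/8 share of Tenant P gives 56×5/8 = 35.

5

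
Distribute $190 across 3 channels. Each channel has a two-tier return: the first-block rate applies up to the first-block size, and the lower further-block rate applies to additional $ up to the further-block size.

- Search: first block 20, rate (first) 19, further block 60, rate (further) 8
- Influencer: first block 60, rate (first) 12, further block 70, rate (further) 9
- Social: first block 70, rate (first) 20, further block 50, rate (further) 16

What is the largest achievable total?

3180

Order all 6 blocks by rate: Social/first 20 > Search/first 19 > Social/second 16 > Influencer/first 12 > Influencer/second 9 > Search/second 8.
Social/first (20): +70 — 120 left.
Search first at 19: fill all 20 — 100 left.
Fill Social second block (50 at 16) — 50 left.
Influencer/first: +50 of 60 at 12; pool empty.
Total = 20×70 + 19×20 + 16×50 + 12×50 = 3180.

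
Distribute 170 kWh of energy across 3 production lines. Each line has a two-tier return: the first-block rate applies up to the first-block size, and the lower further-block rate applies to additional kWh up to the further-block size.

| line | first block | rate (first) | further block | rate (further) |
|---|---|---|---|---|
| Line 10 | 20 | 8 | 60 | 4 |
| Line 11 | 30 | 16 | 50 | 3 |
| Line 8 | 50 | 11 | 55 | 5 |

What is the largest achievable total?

Order all 6 blocks by rate: Line 11/first 16 > Line 8/first 11 > Line 10/first 8 > Line 8/second 5 > Line 10/second 4 > Line 11/second 3.
Fill Line 11 first block (30 at 16) → 140 left.
Line 8/first (11): +50 → 90 left.
Fill Line 10 first block (20 at 8) → 70 left.
Fill Line 8 second block (55 at 5) → 15 left.
15 remain; put them into Line 10 second at 4.
Total = 16×30 + 11×50 + 8×20 + 5×55 + 4×15 = 1525.

1525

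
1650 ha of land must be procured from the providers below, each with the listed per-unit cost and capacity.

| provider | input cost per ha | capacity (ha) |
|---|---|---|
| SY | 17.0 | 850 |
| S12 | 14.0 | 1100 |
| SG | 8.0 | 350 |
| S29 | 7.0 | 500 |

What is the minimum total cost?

17500

Fill from the cheapest provider first.
S29 (7.0): use full 500 → 1150 ha to go.
SG at 8.0: take all 350 ha → 800 still needed.
Take 800 from S12 at 14.0 to finish.
SY: unused.
Cost = 500×7.0 + 350×8.0 + 800×14.0 = 17500.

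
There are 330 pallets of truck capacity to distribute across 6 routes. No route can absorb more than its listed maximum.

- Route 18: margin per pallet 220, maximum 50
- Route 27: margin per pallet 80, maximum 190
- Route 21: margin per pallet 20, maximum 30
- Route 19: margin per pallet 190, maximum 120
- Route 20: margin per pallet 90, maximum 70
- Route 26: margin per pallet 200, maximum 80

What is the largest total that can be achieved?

56900

Rank by margin per pallet: Route 18 220 > Route 26 200 > Route 19 190 > Route 20 90 > Route 27 80 > Route 21 20.
Route 18: +50 to 50 (cap) ; 280 left.
Route 26 takes 80 to reach its cap of 80 ; 200 left.
Give Route 19 120 to hit its cap of 120 ; 80 left.
Give Route 20 70 to hit its cap of 70 ; 10 left.
Route 27 has room for 190 but only 10 remain, so it gets 10.
Total = 220×50 + 80×10 + 190×120 + 90×70 + 200×80 = 56900.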